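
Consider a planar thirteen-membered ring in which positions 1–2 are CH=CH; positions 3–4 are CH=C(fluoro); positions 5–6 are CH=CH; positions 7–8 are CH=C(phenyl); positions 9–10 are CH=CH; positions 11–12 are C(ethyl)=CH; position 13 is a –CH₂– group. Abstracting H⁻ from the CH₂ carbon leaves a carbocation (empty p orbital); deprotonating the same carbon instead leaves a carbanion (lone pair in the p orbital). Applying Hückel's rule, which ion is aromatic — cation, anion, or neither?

The anion

Both ions have a continuous loop of p orbitals — each ring atom is sp².
Cation: 6 × 2 + 0 = 12 π electrons → 4(3), antiaromatic.
Anion: 6 × 2 + 2 = 14 π electrons → 4(3)+2, aromatic.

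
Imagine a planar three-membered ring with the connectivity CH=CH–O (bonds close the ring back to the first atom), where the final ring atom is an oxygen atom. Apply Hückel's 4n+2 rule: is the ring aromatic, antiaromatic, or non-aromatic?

Antiaromatic

Check conjugation: the double-bond atoms are sp², each contributing one p electron; the oxygen donates one lone pair from its p orbital — every position has a p orbital, so the cyclic π system is continuous.
Adding the contributions, 1 × 2 = 2 from the double-bond unit + 2 from the O atom = 4.
4 is a 4n count (n = 1), so the planar conjugated ring is antiaromatic.
(This ring is oxirene.)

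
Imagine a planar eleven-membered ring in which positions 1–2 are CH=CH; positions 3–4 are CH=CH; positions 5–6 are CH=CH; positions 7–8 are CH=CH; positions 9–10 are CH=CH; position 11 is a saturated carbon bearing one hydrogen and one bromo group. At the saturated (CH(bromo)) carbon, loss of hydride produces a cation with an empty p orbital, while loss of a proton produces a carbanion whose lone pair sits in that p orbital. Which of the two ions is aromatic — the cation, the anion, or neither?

Both ions have a continuous loop of p orbitals — each ring atom is sp².
Cation: 5 × 2 + 0 = 10 π electrons → 4(2)+2, aromatic.
Anion: 5 × 2 + 2 = 12 π electrons → 4(3), antiaromatic.

The cation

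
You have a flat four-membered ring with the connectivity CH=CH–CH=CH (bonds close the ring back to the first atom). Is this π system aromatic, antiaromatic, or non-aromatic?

Antiaromatic

All ring atoms are sp² and supply a p orbital to the ring (each doubly-bonded ring atom is sp² with one p-orbital electron); the conjugation is uninterrupted.
Tallying contributions gives 2 × 2 = 4 from the 2 double-bond units.
With 4 = 4·1 π electrons, Hückel's rule classifies the planar ring as antiaromatic.
(This ring is cyclobutadiene.)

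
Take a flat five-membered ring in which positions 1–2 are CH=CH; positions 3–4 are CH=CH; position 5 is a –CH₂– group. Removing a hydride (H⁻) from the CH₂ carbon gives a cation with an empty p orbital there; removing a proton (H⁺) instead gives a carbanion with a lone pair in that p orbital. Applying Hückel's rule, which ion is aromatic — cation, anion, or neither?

The anion

Both ions have a continuous loop of p orbitals — each ring atom is sp².
Cation: 2 × 2 + 0 = 4 π electrons → 4(1), antiaromatic.
Anion: 2 × 2 + 2 = 6 π electrons → 4(1)+2, aromatic.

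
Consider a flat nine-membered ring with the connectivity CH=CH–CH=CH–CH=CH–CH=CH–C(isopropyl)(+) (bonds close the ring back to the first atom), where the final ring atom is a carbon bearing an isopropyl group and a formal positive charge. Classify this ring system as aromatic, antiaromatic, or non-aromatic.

The p orbitals form a continuous loop: each doubly-bonded ring atom is sp² with one p-orbital electron; the carbocation has an empty p orbital. The ring is fully conjugated.
Tallying contributions gives 4 × 2 = 8 from the double-bond units + 0 from the C(isopropyl)(+) atom = 8.
With 8 = 4·2 π electrons, Hückel's rule classifies the planar ring as antiaromatic.

Antiaromatic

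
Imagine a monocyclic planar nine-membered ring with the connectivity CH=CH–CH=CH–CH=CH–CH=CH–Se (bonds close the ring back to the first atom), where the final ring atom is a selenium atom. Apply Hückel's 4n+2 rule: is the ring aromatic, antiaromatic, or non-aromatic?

All ring atoms are sp² and supply a p orbital to the ring (the double-bond atoms are sp², each contributing one p electron; the selenium donates one lone pair from its p orbital); the conjugation is uninterrupted.
π-electron count: 4 × 2 = 8 from the double-bond units + 2 from the Se atom = 10.
With 10 π electrons (n = 2), the Hückel 4n+2 condition holds.

Aromatic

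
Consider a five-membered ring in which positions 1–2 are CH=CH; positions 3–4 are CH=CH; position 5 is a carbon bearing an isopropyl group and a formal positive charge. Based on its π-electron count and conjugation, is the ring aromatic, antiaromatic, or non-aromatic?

All ring atoms are sp² and supply a p orbital to the ring (each doubly-bonded ring atom is sp² with one p-orbital electron; the carbocation has an empty p orbital); the conjugation is uninterrupted.
Adding the contributions, 2 × 2 = 4 from the double-bond units + 0 from the C(isopropyl)(+) atom = 4.
A 4n π count (4, n = 1) in a planar conjugated ring means antiaromatic.

Antiaromatic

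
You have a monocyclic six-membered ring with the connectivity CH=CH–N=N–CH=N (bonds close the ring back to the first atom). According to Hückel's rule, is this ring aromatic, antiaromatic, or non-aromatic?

All ring atoms are sp² and supply a p orbital to the ring (the double-bond atoms are sp², each contributing one p electron; each =N– nitrogen is pyridine-type (lone pair in the sp² plane, one electron in the p orbital)); the conjugation is uninterrupted.
Tallying contributions gives 3 × 2 = 6 from the 3 double-bond units.
With 6 π electrons (n = 1), the Hückel 4n+2 condition holds.

Aromatic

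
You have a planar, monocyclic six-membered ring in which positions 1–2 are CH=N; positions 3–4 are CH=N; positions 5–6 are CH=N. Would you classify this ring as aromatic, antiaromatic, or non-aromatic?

Every ring atom contributes a p orbital perpendicular to the ring (each doubly-bonded ring atom is sp² with one p-orbital electron; each sp² =N– keeps its lone pair in-plane and puts one electron into the π system), so the π system is cyclic and fully conjugated.
π-electron count: 3 × 2 = 6 from the 3 double-bond units.
Since 6 = 4·1 + 2, the ring meets the 4n+2 criterion.

Aromatic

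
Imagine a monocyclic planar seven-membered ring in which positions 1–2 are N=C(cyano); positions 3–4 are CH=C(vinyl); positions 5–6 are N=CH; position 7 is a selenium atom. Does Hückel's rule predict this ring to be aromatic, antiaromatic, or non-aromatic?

Every ring atom contributes a p orbital perpendicular to the ring (every atom in a ring double bond is sp² and brings one electron to the p orbital; the doubly-bonded nitrogens are pyridine-type — their lone pairs lie in the ring plane, leaving one electron in the p orbital; the selenium donates one lone pair from its p orbital), so the π system is cyclic and fully conjugated.
Counting π electrons: 3 × 2 = 6 from the double-bond units + 2 from the Se atom = 8.
8 = 4(2); a planar, fully conjugated 4n system is antiaromatic.

Antiaromatic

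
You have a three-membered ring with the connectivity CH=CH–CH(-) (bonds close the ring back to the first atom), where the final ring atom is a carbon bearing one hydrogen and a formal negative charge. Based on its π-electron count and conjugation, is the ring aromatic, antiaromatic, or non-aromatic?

Every ring atom contributes a p orbital perpendicular to the ring (every atom in a ring double bond is sp² and brings one electron to the p orbital; the carbanion's lone pair occupies the p orbital), so the π system is cyclic and fully conjugated.
Tallying contributions gives 1 × 2 = 2 from the double-bond unit + 2 from the CH(-) atom = 4.
With 4 = 4·1 π electrons, Hückel's rule classifies the planar ring as antiaromatic.
This is the cyclopropenyl anion.

Antiaromatic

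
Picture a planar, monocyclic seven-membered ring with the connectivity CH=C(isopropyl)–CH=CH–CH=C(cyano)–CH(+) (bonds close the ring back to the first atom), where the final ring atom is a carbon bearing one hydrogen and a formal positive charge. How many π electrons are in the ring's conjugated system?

Check conjugation: each doubly-bonded ring atom is sp² with one p-orbital electron; the carbocation has an empty p orbital — every position has a p orbital, so the cyclic π system is continuous.
Tallying contributions gives 3 × 2 = 6 from the double-bond units + 0 from the CH(+) atom = 6.

6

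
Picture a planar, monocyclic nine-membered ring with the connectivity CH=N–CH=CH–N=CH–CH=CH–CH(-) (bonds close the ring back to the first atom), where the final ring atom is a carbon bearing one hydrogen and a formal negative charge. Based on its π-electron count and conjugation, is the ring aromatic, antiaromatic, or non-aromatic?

Aromatic

Every ring atom contributes a p orbital perpendicular to the ring (the double-bond atoms are sp², each contributing one p electron; the doubly-bonded nitrogens are pyridine-type — their lone pairs lie in the ring plane, leaving one electron in the p orbital; the carbanion's lone pair occupies the p orbital), so the π system is cyclic and fully conjugated.
Tallying contributions gives 4 × 2 = 8 from the double-bond units + 2 from the CH(-) atom = 10.
10 = 4(2) + 2, which satisfies Hückel's 4n+2 rule.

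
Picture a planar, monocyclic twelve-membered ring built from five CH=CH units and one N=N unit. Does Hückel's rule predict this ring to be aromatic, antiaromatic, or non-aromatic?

All ring atoms are sp² and supply a p orbital to the ring (the double-bond atoms are sp², each contributing one p electron; each sp² =N– keeps its lone pair in-plane and puts one electron into the π system); the conjugation is uninterrupted.
Counting π electrons: 6 × 2 = 12 from the 6 double-bond units.
With 12 = 4·3 π electrons, Hückel's rule classifies the planar ring as antiaromatic.

Antiaromatic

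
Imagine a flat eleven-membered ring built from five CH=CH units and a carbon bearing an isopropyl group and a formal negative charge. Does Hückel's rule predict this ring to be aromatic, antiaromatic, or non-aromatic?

Antiaromatic

The p orbitals form a continuous loop: the double-bond atoms are sp², each contributing one p electron; the carbanion's lone pair occupies the p orbital. The ring is fully conjugated.
Adding the contributions, 5 × 2 = 10 from the double-bond units + 2 from the C(isopropyl)(-) atom = 12.
A 4n π count (12, n = 3) in a planar conjugated ring means antiaromatic.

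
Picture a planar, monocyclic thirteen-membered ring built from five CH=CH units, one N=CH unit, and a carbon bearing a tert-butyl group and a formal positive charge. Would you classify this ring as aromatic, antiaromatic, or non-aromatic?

Check conjugation: every atom in a ring double bond is sp² and brings one electron to the p orbital; each sp² =N– keeps its lone pair in-plane and puts one electron into the π system; the carbocation has an empty p orbital — every position has a p orbital, so the cyclic π system is continuous.
π-electron count: 6 × 2 = 12 from the double-bond units + 0 from the C(tert-butyl)(+) atom = 12.
12 is a 4n count (n = 3), so the planar conjugated ring is antiaromatic.

Antiaromatic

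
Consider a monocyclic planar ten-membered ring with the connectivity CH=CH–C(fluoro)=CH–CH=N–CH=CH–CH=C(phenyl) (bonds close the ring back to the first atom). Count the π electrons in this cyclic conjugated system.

The p orbitals form a continuous loop: each doubly-bonded ring atom is sp² with one p-orbital electron; each =N– nitrogen is pyridine-type (lone pair in the sp² plane, one electron in the p orbital). The ring is fully conjugated.
π-electron count: 5 × 2 = 10 from the 5 double-bond units.

10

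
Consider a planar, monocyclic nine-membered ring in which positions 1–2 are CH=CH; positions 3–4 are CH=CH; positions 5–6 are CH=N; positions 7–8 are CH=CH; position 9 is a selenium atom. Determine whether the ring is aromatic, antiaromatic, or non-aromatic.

Every ring atom contributes a p orbital perpendicular to the ring (the double-bond atoms are sp², each contributing one p electron; the doubly-bonded nitrogens are pyridine-type — their lone pairs lie in the ring plane, leaving one electron in the p orbital; the selenium donates one lone pair from its p orbital), so the π system is cyclic and fully conjugated.
Counting π electrons: 4 × 2 = 8 from the double-bond units + 2 from the Se atom = 10.
With 10 π electrons (n = 2), the Hückel 4n+2 condition holds.

Aromatic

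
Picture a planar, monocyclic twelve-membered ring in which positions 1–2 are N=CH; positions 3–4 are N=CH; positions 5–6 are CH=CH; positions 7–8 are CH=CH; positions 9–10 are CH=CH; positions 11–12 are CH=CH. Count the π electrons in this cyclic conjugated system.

12

The p orbitals form a continuous loop: every atom in a ring double bond is sp² and brings one electron to the p orbital; each =N– nitrogen is pyridine-type (lone pair in the sp² plane, one electron in the p orbital). The ring is fully conjugated.
Adding the contributions, 6 × 2 = 12 from the 6 double-bond units.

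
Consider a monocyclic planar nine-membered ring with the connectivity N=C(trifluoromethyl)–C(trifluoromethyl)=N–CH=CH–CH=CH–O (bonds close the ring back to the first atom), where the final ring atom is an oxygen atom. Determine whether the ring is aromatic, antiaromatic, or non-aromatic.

Check conjugation: the double-bond atoms are sp², each contributing one p electron; each sp² =N– keeps its lone pair in-plane and puts one electron into the π system; the oxygen donates one lone pair from its p orbital — every position has a p orbital, so the cyclic π system is continuous.
Tallying contributions gives 4 × 2 = 8 from the double-bond units + 2 from the O atom = 10.
Since 10 = 4·2 + 2, the ring meets the 4n+2 criterion.

Aromatic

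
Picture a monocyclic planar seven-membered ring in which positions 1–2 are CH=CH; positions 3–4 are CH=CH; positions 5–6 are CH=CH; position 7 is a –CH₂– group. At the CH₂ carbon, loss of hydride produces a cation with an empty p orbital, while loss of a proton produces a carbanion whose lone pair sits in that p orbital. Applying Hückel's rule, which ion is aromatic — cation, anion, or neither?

The cation

Once that carbon is sp², every ring atom has a p orbital and both ions are fully conjugated.
Cation: 3 × 2 + 0 = 6 π electrons → 4(1)+2, aromatic.
Anion: 3 × 2 + 2 = 8 π electrons → 4(2), antiaromatic.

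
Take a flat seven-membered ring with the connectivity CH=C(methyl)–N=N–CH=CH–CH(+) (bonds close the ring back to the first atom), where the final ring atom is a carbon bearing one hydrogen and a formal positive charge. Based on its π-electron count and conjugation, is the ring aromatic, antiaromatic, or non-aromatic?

Aromatic

Check conjugation: the double-bond atoms are sp², each contributing one p electron; each sp² =N– keeps its lone pair in-plane and puts one electron into the π system; the carbocation has an empty p orbital — every position has a p orbital, so the cyclic π system is continuous.
π-electron count: 3 × 2 = 6 from the double-bond units + 0 from the CH(+) atom = 6.
With 6 π electrons (n = 1), the Hückel 4n+2 condition holds.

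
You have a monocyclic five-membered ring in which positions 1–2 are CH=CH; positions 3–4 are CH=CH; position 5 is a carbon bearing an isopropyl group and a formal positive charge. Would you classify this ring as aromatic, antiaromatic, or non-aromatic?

Antiaromatic

All ring atoms are sp² and supply a p orbital to the ring (the double-bond atoms are sp², each contributing one p electron; the carbocation has an empty p orbital); the conjugation is uninterrupted.
Adding the contributions, 2 × 2 = 4 from the double-bond units + 0 from the C(isopropyl)(+) atom = 4.
A 4n π count (4, n = 1) in a planar conjugated ring means antiaromatic.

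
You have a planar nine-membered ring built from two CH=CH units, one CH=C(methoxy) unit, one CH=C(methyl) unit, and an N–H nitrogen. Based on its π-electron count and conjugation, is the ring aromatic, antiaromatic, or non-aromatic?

Aromatic

The p orbitals form a continuous loop: every atom in a ring double bond is sp² and brings one electron to the p orbital; the pyrrole-type nitrogen donates its lone pair from the p orbital. The ring is fully conjugated.
Adding the contributions, 4 × 2 = 8 from the double-bond units + 2 from the NH atom = 10.
10 = 4(2) + 2, which satisfies Hückel's 4n+2 rule.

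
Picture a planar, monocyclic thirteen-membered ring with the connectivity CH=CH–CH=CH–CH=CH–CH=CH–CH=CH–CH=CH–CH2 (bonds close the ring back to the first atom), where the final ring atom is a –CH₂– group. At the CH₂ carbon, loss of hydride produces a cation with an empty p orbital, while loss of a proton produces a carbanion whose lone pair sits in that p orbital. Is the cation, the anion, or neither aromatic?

The anion

In either ion the ring is fully conjugated: every atom, including the new sp² carbon, supplies a p orbital.
Cation: 6 × 2 + 0 = 12 π electrons → 4(3), antiaromatic.
Anion: 6 × 2 + 2 = 14 π electrons → 4(3)+2, aromatic.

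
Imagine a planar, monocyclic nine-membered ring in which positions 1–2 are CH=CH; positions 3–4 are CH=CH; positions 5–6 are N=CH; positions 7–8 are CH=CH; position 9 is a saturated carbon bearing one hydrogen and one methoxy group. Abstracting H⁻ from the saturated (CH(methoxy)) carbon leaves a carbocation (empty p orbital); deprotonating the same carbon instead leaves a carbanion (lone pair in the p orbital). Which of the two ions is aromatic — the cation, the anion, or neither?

The anion

In both ions every ring atom is sp² and contributes a p orbital, so both rings are fully conjugated.
Cation: 4 × 2 + 0 = 8 π electrons → 4(2), antiaromatic.
Anion: 4 × 2 + 2 = 10 π electrons → 4(2)+2, aromatic.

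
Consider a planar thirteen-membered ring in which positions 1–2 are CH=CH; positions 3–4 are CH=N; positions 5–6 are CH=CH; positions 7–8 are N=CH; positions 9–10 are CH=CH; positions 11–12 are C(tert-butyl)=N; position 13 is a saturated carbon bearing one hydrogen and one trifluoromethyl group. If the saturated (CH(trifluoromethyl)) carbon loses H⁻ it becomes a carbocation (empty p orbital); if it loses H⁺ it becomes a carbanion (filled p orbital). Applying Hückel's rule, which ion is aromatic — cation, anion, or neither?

Once that carbon is sp², every ring atom has a p orbital and both ions are fully conjugated.
Cation: 6 × 2 + 0 = 12 π electrons → 4(3), antiaromatic.
Anion: 6 × 2 + 2 = 14 π electrons → 4(3)+2, aromatic.

The anion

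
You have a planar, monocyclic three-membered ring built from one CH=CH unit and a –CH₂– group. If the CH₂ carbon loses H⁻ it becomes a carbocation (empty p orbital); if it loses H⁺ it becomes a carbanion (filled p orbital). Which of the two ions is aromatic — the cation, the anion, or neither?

The cation

In either ion the ring is fully conjugated: every atom, including the new sp² carbon, supplies a p orbital.
Cation: 1 × 2 + 0 = 2 π electrons → 4(0)+2, aromatic.
Anion: 1 × 2 + 2 = 4 π electrons → 4(1), antiaromatic.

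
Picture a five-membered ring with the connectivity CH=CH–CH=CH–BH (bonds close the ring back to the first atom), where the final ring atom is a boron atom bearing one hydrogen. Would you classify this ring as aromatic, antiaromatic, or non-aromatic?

Antiaromatic

All ring atoms are sp² and supply a p orbital to the ring (each doubly-bonded ring atom is sp² with one p-orbital electron; the boron has an empty p orbital); the conjugation is uninterrupted.
Tallying contributions gives 2 × 2 = 4 from the double-bond units + 0 from the BH atom = 4.
4 is a 4n count (n = 1), so the planar conjugated ring is antiaromatic.
This is borole.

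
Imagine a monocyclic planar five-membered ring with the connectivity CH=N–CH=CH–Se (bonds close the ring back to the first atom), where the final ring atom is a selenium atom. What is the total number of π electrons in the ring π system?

6

All ring atoms are sp² and supply a p orbital to the ring (the double-bond atoms are sp², each contributing one p electron; each =N– nitrogen is pyridine-type (lone pair in the sp² plane, one electron in the p orbital); the selenium donates one lone pair from its p orbital); the conjugation is uninterrupted.
Adding the contributions, 2 × 2 = 4 from the double-bond units + 2 from the Se atom = 6.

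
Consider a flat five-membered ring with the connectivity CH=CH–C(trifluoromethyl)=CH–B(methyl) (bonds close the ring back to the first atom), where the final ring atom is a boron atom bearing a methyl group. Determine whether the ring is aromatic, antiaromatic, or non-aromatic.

Antiaromatic

The p orbitals form a continuous loop: each doubly-bonded ring atom is sp² with one p-orbital electron; the boron has an empty p orbital. The ring is fully conjugated.
π-electron count: 2 × 2 = 4 from the double-bond units + 0 from the B(methyl) atom = 4.
With 4 = 4·1 π electrons, Hückel's rule classifies the planar ring as antiaromatic.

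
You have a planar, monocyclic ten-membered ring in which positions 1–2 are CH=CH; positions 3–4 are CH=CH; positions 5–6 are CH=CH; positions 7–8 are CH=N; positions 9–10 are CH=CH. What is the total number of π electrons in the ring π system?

10

The p orbitals form a continuous loop: the double-bond atoms are sp², each contributing one p electron; each sp² =N– keeps its lone pair in-plane and puts one electron into the π system. The ring is fully conjugated.
Tallying contributions gives 5 × 2 = 10 from the 5 double-bond units.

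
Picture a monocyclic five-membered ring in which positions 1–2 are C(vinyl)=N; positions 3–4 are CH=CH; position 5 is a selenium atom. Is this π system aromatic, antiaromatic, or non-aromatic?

All ring atoms are sp² and supply a p orbital to the ring (the double-bond atoms are sp², each contributing one p electron; each =N– nitrogen is pyridine-type (lone pair in the sp² plane, one electron in the p orbital); the selenium donates one lone pair from its p orbital); the conjugation is uninterrupted.
Adding the contributions, 2 × 2 = 4 from the double-bond units + 2 from the Se atom = 6.
6 = 4(1) + 2, which satisfies Hückel's 4n+2 rule.

Aromatic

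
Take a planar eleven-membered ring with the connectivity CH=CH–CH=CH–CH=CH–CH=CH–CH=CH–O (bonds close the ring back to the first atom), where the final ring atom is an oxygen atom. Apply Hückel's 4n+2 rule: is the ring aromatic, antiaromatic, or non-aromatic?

The p orbitals form a continuous loop: every atom in a ring double bond is sp² and brings one electron to the p orbital; the oxygen donates one lone pair from its p orbital. The ring is fully conjugated.
Adding the contributions, 5 × 2 = 10 from the double-bond units + 2 from the O atom = 12.
A 4n π count (12, n = 3) in a planar conjugated ring means antiaromatic.

Antiaromatic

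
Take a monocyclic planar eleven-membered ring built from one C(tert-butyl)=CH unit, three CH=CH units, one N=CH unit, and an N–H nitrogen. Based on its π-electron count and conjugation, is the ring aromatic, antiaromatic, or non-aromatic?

Antiaromatic

Check conjugation: every atom in a ring double bond is sp² and brings one electron to the p orbital; the doubly-bonded nitrogens are pyridine-type — their lone pairs lie in the ring plane, leaving one electron in the p orbital; the pyrrole-type nitrogen donates its lone pair from the p orbital — every position has a p orbital, so the cyclic π system is continuous.
Tallying contributions gives 5 × 2 = 10 from the double-bond units + 2 from the NH atom = 12.
With 12 = 4·3 π electrons, Hückel's rule classifies the planar ring as antiaromatic.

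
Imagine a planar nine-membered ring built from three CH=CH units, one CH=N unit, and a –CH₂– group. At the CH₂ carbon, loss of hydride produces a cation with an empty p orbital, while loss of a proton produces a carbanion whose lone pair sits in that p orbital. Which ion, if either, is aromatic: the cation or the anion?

In either ion the ring is fully conjugated: every atom, including the new sp² carbon, supplies a p orbital.
Cation: 4 × 2 + 0 = 8 π electrons → 4(2), antiaromatic.
Anion: 4 × 2 + 2 = 10 π electrons → 4(2)+2, aromatic.

The anion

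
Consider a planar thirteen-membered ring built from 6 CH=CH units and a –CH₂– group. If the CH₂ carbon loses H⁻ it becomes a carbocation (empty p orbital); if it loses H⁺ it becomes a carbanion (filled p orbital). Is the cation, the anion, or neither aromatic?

In either ion the ring is fully conjugated: every atom, including the new sp² carbon, supplies a p orbital.
Cation: 6 × 2 + 0 = 12 π electrons → 4(3), antiaromatic.
Anion: 6 × 2 + 2 = 14 π electrons → 4(3)+2, aromatic.

The anion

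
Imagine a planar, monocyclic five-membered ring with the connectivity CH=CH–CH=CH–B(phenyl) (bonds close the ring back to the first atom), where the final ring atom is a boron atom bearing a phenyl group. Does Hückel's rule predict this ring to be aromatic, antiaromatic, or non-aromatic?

Antiaromatic

The p orbitals form a continuous loop: the double-bond atoms are sp², each contributing one p electron; the boron has an empty p orbital. The ring is fully conjugated.
Adding the contributions, 2 × 2 = 4 from the double-bond units + 0 from the B(phenyl) atom = 4.
4 is a 4n count (n = 1), so the planar conjugated ring is antiaromatic.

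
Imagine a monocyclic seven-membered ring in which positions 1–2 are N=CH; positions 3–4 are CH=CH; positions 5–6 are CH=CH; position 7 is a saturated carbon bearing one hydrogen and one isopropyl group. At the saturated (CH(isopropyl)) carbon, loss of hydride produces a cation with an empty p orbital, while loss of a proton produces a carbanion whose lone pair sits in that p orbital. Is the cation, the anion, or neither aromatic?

Both ions have a continuous loop of p orbitals — each ring atom is sp².
Cation: 3 × 2 + 0 = 6 π electrons → 4(1)+2, aromatic.
Anion: 3 × 2 + 2 = 8 π electrons → 4(2), antiaromatic.

The cation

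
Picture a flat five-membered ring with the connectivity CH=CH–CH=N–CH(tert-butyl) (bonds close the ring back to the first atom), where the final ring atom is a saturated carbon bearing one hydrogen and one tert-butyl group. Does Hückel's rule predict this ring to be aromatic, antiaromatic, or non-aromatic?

Non-aromatic

Because that saturated carbon is sp³ and has no p orbital in the ring π system at the CH(tert-butyl) position, the π system cannot extend all the way around the ring.
Without a continuous loop of overlapping p orbitals the Hückel electron count never comes into play.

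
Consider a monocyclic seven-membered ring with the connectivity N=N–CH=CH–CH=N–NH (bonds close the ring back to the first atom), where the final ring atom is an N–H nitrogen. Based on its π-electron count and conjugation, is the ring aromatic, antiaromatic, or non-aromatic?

Every ring atom contributes a p orbital perpendicular to the ring (the double-bond atoms are sp², each contributing one p electron; the doubly-bonded nitrogens are pyridine-type — their lone pairs lie in the ring plane, leaving one electron in the p orbital; the pyrrole-type nitrogen donates its lone pair from the p orbital), so the π system is cyclic and fully conjugated.
Adding the contributions, 3 × 2 = 6 from the double-bond units + 2 from the NH atom = 8.
8 = 4(2); a planar, fully conjugated 4n system is antiaromatic.

Antiaromatic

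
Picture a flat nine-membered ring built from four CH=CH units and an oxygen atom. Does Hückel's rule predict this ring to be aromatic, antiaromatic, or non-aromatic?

Every ring atom contributes a p orbital perpendicular to the ring (each doubly-bonded ring atom is sp² with one p-orbital electron; the oxygen donates one lone pair from its p orbital), so the π system is cyclic and fully conjugated.
Tallying contributions gives 4 × 2 = 8 from the double-bond units + 2 from the O atom = 10.
Since 10 = 4·2 + 2, the ring meets the 4n+2 criterion.

Aromatic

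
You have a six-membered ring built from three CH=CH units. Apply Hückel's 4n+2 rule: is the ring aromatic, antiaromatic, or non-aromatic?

Every ring atom contributes a p orbital perpendicular to the ring (the double-bond atoms are sp², each contributing one p electron), so the π system is cyclic and fully conjugated.
Counting π electrons: 3 × 2 = 6 from the 3 double-bond units.
With 6 π electrons (n = 1), the Hückel 4n+2 condition holds.

Aromatic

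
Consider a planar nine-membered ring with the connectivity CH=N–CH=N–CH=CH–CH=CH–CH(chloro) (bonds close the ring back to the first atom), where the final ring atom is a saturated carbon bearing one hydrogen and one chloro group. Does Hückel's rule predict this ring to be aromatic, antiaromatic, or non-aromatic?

At the CH(chloro) position, that saturated carbon is sp³ and has no p orbital in the ring π system; the ring's p-orbital overlap is broken there.
Hückel's rule only applies to fully conjugated rings, so this one is simply non-aromatic.

Non-aromatic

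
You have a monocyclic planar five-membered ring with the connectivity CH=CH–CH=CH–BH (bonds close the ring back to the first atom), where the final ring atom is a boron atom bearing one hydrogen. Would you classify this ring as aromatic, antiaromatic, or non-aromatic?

Antiaromatic

All ring atoms are sp² and supply a p orbital to the ring (each doubly-bonded ring atom is sp² with one p-orbital electron; the boron has an empty p orbital); the conjugation is uninterrupted.
Tallying contributions gives 2 × 2 = 4 from the double-bond units + 0 from the BH atom = 4.
A 4n π count (4, n = 1) in a planar conjugated ring means antiaromatic.
(This ring is borole.)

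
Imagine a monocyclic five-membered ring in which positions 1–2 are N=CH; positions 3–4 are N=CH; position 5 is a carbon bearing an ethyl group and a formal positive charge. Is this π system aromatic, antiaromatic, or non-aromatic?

Antiaromatic

Check conjugation: each doubly-bonded ring atom is sp² with one p-orbital electron; each sp² =N– keeps its lone pair in-plane and puts one electron into the π system; the carbocation has an empty p orbital — every position has a p orbital, so the cyclic π system is continuous.
Counting π electrons: 2 × 2 = 4 from the double-bond units + 0 from the C(ethyl)(+) atom = 4.
4 = 4(1); a planar, fully conjugated 4n system is antiaromatic.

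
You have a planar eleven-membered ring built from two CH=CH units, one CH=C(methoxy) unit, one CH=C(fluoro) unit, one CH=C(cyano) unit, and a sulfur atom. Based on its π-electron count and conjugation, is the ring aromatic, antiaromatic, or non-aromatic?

Antiaromatic

Check conjugation: every atom in a ring double bond is sp² and brings one electron to the p orbital; the sulfur donates one lone pair from its p orbital — every position has a p orbital, so the cyclic π system is continuous.
Tallying contributions gives 5 × 2 = 10 from the double-bond units + 2 from the S atom = 12.
With 12 = 4·3 π electrons, Hückel's rule classifies the planar ring as antiaromatic.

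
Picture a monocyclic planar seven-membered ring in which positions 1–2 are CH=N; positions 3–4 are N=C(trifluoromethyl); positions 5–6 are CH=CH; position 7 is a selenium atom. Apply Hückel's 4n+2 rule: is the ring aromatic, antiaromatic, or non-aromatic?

Every ring atom contributes a p orbital perpendicular to the ring (every atom in a ring double bond is sp² and brings one electron to the p orbital; each =N– nitrogen is pyridine-type (lone pair in the sp² plane, one electron in the p orbital); the selenium donates one lone pair from its p orbital), so the π system is cyclic and fully conjugated.
Tallying contributions gives 3 × 2 = 6 from the double-bond units + 2 from the Se atom = 8.
8 is a 4n count (n = 2), so the planar conjugated ring is antiaromatic.

Antiaromatic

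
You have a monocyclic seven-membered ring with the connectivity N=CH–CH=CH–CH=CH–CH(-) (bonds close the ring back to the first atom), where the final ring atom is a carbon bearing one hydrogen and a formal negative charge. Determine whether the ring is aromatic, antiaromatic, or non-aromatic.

The p orbitals form a continuous loop: each doubly-bonded ring atom is sp² with one p-orbital electron; each =N– nitrogen is pyridine-type (lone pair in the sp² plane, one electron in the p orbital); the carbanion's lone pair occupies the p orbital. The ring is fully conjugated.
Tallying contributions gives 3 × 2 = 6 from the double-bond units + 2 from the CH(-) atom = 8.
8 = 4(2); a planar, fully conjugated 4n system is antiaromatic.

Antiaromatic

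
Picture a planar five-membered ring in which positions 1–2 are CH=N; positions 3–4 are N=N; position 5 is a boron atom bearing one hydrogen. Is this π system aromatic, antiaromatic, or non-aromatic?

The p orbitals form a continuous loop: each doubly-bonded ring atom is sp² with one p-orbital electron; the doubly-bonded nitrogens are pyridine-type — their lone pairs lie in the ring plane, leaving one electron in the p orbital; the boron has an empty p orbital. The ring is fully conjugated.
π-electron count: 2 × 2 = 4 from the double-bond units + 0 from the BH atom = 4.
With 4 = 4·1 π electrons, Hückel's rule classifies the planar ring as antiaromatic.

Antiaromatic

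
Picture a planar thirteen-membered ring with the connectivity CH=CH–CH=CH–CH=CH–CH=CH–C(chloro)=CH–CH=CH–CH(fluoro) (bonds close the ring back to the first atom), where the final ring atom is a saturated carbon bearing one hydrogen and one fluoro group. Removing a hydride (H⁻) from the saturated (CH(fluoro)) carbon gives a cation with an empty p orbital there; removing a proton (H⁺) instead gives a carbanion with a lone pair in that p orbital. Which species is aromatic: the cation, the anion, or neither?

In both ions every ring atom is sp² and contributes a p orbital, so both rings are fully conjugated.
Cation: 6 × 2 + 0 = 12 π electrons → 4(3), antiaromatic.
Anion: 6 × 2 + 2 = 14 π electrons → 4(3)+2, aromatic.

The anion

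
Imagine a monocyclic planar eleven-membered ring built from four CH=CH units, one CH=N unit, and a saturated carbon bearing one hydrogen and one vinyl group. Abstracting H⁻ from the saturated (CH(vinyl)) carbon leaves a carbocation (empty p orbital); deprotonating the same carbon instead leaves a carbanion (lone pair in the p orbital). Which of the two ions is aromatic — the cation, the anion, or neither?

Both ions have a continuous loop of p orbitals — each ring atom is sp².
Cation: 5 × 2 + 0 = 10 π electrons → 4(2)+2, aromatic.
Anion: 5 × 2 + 2 = 12 π electrons → 4(3), antiaromatic.

The cation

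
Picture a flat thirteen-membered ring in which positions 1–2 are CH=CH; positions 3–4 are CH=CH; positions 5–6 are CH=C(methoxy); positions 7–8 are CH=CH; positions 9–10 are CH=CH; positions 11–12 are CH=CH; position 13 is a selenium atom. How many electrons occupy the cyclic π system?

14

Every ring atom contributes a p orbital perpendicular to the ring (each doubly-bonded ring atom is sp² with one p-orbital electron; the selenium donates one lone pair from its p orbital), so the π system is cyclic and fully conjugated.
Adding the contributions, 6 × 2 = 12 from the double-bond units + 2 from the Se atom = 14.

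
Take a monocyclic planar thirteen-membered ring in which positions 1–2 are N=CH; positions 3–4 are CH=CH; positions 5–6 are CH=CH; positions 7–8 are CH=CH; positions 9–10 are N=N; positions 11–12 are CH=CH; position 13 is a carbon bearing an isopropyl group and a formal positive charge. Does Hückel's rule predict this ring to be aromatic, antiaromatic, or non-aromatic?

Antiaromatic

Check conjugation: every atom in a ring double bond is sp² and brings one electron to the p orbital; each sp² =N– keeps its lone pair in-plane and puts one electron into the π system; the carbocation has an empty p orbital — every position has a p orbital, so the cyclic π system is continuous.
Counting π electrons: 6 × 2 = 12 from the double-bond units + 0 from the C(isopropyl)(+) atom = 12.
With 12 = 4·3 π electrons, Hückel's rule classifies the planar ring as antiaromatic.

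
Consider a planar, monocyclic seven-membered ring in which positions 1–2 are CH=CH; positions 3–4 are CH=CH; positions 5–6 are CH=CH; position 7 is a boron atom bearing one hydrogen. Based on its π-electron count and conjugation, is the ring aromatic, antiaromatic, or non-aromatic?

Every ring atom contributes a p orbital perpendicular to the ring (each doubly-bonded ring atom is sp² with one p-orbital electron; the boron has an empty p orbital), so the π system is cyclic and fully conjugated.
Tallying contributions gives 3 × 2 = 6 from the double-bond units + 0 from the BH atom = 6.
With 6 π electrons (n = 1), the Hückel 4n+2 condition holds.

Aromatic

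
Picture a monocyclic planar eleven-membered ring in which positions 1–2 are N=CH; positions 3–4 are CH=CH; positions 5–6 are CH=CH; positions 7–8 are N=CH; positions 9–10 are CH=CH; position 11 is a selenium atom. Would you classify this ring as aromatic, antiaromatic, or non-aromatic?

Check conjugation: every atom in a ring double bond is sp² and brings one electron to the p orbital; each sp² =N– keeps its lone pair in-plane and puts one electron into the π system; the selenium donates one lone pair from its p orbital — every position has a p orbital, so the cyclic π system is continuous.
Tallying contributions gives 5 × 2 = 10 from the double-bond units + 2 from the Se atom = 12.
12 = 4(3); a planar, fully conjugated 4n system is antiaromatic.

Antiaromatic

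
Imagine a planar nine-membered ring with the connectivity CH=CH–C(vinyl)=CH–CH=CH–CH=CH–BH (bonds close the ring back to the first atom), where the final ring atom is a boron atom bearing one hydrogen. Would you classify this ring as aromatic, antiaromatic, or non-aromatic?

Antiaromatic

Every ring atom contributes a p orbital perpendicular to the ring (every atom in a ring double bond is sp² and brings one electron to the p orbital; the boron has an empty p orbital), so the π system is cyclic and fully conjugated.
π-electron count: 4 × 2 = 8 from the double-bond units + 0 from the BH atom = 8.
8 = 4(2); a planar, fully conjugated 4n system is antiaromatic.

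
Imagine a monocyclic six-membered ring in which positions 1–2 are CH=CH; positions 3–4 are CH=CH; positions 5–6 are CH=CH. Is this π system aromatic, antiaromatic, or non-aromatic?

Aromatic

All ring atoms are sp² and supply a p orbital to the ring (each doubly-bonded ring atom is sp² with one p-orbital electron); the conjugation is uninterrupted.
Adding the contributions, 3 × 2 = 6 from the 3 double-bond units.
That gives a 4n+2 count (6, n = 1).
This is benzene.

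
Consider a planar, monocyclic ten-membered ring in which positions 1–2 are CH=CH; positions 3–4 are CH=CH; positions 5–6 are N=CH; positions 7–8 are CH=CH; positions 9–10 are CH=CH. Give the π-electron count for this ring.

10

All ring atoms are sp² and supply a p orbital to the ring (every atom in a ring double bond is sp² and brings one electron to the p orbital; each =N– nitrogen is pyridine-type (lone pair in the sp² plane, one electron in the p orbital)); the conjugation is uninterrupted.
Counting π electrons: 5 × 2 = 10 from the 5 double-bond units.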